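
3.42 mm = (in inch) 0.1346. Check: 1 mm = 0.001 m, so 3.42 mm = 3.42 * 0.001 = 0.00342 m. 1 inch = 0.0254 m, so 0.00342 m = 0.00342 / 0.0254 = 0.13464567 inch ≈ 0.1346 inch (4 s.f.).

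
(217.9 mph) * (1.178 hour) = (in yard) 4.518e+05. Check: 1 mph = 0.44704 m/s, so 217.9 mph = 217.9 * 0.44704 = 97.410016 m/s. 1 hour = 3600 s, so 1.178 hour = 1.178 * 3600 = 4240.8 s. Combine: 97.410016 m/s * 4240.8 s = 413096.4 m. 1 yard = 0.9144 m, so 413096.4 m = 413096.4 / 0.9144 = 451767.71 yard ≈ 4.518e+05 yard (4 s.f.).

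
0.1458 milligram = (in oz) 1 milligram = 1e-06 kg, so 0.1458 milligram = 0.1458 * 1e-06 = 1.458e-07 kg. 1 oz = 0.028349523 kg, so 1.458e-07 kg = 1.458e-07 / 0.028349523 = 5.1429437e-06 oz ≈ 5.143e-06 oz (4 s.f.). Final answer: 5.143e-06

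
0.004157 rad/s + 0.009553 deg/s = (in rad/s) 0.004157 rad/s is already in rad/s. 1 deg/s = 0.017453293 rad/s, so 0.009553 deg/s = 0.009553 * 0.017453293 = 0.0001667313 rad/s. Sum: 0.004157 + 0.0001667313 = 0.0043237313 rad/s. Result: 0.0043237313 rad/s ≈ 0.004324 rad/s (4 s.f.). Final answer: 0.004324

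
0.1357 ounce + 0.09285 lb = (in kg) 1 ounce = 0.028349523 kg, so 0.1357 ounce = 0.1357 * 0.028349523 = 0.0038470303 kg. 1 lb = 0.45359237 kg, so 0.09285 lb = 0.09285 * 0.45359237 = 0.042116052 kg. Sum: 0.0038470303 + 0.042116052 = 0.045963082 kg. Result: 0.045963082 kg ≈ 0.04596 kg (4 s.f.). Final answer: 0.04596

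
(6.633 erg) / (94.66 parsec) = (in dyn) 1 erg = 1e-07 J, so 6.633 erg = 6.633 * 1e-07 = 6.633e-07 J. 1 parsec = 3.0856776e+16 m, so 94.66 parsec = 94.66 * 3.0856776e+16 = 2.9209024e+18 m. Combine: 6.633e-07 J / 2.9209024e+18 m = 2.2708736e-25 N. 1 dyn = 1e-05 N, so 2.2708736e-25 N = 2.2708736e-25 / 1e-05 = 2.2708736e-20 dyn ≈ 2.271e-20 dyn (4 s.f.). Final answer: 2.271e-20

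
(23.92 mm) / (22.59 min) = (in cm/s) 0.001765. Check: 1 mm = 0.001 m, so 23.92 mm = 23.92 * 0.001 = 0.02392 m. 1 min = 60 s, so 22.59 min = 22.59 * 60 = 1355.4 s. Combine: 0.02392 m / 1355.4 s = 1.7647927e-05 m/s. 1 cm/s = 0.01 m/s, so 1.7647927e-05 m/s = 1.7647927e-05 / 0.01 = 0.0017647927 cm/s ≈ 0.001765 cm/s (4 s.f.).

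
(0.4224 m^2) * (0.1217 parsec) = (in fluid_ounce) 0.4224 m^2 is already in m^2. 1 parsec = 3.0856776e+16 m, so 0.1217 parsec = 0.1217 * 3.0856776e+16 = 3.7552696e+15 m. Combine: 0.4224 m^2 * 3.7552696e+15 m = 1.5862259e+15 m^3. 1 fluid_ounce = 2.957353e-05 m^3, so 1.5862259e+15 m^3 = 1.5862259e+15 / 2.957353e-05 = 5.3636678e+19 fluid_ounce ≈ 5.364e+19 fluid_ounce (4 s.f.). Final answer: 5.364e+19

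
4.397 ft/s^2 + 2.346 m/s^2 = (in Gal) 368.6. Check: 1 ft/s^2 = 0.3048 m/s^2, so 4.397 ft/s^2 = 4.397 * 0.3048 = 1.3402056 m/s^2. 2.346 m/s^2 is already in m/s^2. Sum: 1.3402056 + 2.346 = 3.6862056 m/s^2. 1 Gal = 0.01 m/s^2, so 3.6862056 m/s^2 = 3.6862056 / 0.01 = 368.62056 Gal ≈ 368.6 Gal (4 s.f.).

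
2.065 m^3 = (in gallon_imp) 454.2. Check: 1 gallon_imp = 0.00454609 m^3, so 2.065 m^3 = 2.065 / 0.00454609 = 454.2365 gallon_imp ≈ 454.2 gallon_imp (4 s.f.).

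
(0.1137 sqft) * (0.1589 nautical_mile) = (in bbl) 19.55. Check: 1 sqft = 0.09290304 m^2, so 0.1137 sqft = 0.1137 * 0.09290304 = 0.010563076 m^2. 1 nautical_mile = 1852 m, so 0.1589 nautical_mile = 0.1589 * 1852 = 294.2828 m. Combine: 0.010563076 m^2 * 294.2828 m = 3.1085315 m^3. 1 bbl = 0.15898729 m^3, so 3.1085315 m^3 = 3.1085315 / 0.15898729 = 19.552075 bbl ≈ 19.55 bbl (4 s.f.).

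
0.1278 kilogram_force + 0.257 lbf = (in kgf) 1 kilogram_force = 9.80665 N, so 0.1278 kilogram_force = 0.1278 * 9.80665 = 1.2532899 N. 1 lbf = 4.4482216 N, so 0.257 lbf = 0.257 * 4.4482216 = 1.143193 N. Sum: 1.2532899 + 1.143193 = 2.3964828 N. 1 kgf = 9.80665 N, so 2.3964828 N = 2.3964828 / 9.80665 = 0.24437324 kgf ≈ 0.2444 kgf (4 s.f.). Final answer: 0.2444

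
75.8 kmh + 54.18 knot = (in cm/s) 4893. Check: 1 kmh = 0.27777778 m/s, so 75.8 kmh = 75.8 * 0.27777778 = 21.055556 m/s. 1 knot = 0.51444444 m/s, so 54.18 knot = 54.18 * 0.51444444 = 27.8726 m/s. Sum: 21.055556 + 27.8726 = 48.928156 m/s. 1 cm/s = 0.01 m/s, so 48.928156 m/s = 48.928156 / 0.01 = 4892.8156 cm/s ≈ 4893 cm/s (4 s.f.).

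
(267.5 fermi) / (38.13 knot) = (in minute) 2.273e-16. Check: 1 fermi = 1e-15 m, so 267.5 fermi = 267.5 * 1e-15 = 2.675e-13 m. 1 knot = 0.51444444 m/s, so 38.13 knot = 38.13 * 0.51444444 = 19.615767 m/s. Combine: 2.675e-13 m / 19.615767 m/s = 1.3636989e-14 s. 1 minute = 60 s, so 1.3636989e-14 s = 1.3636989e-14 / 60 = 2.2728315e-16 minute ≈ 2.273e-16 minute (4 s.f.).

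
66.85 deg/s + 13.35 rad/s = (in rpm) 1 deg/s = 0.017453293 rad/s, so 66.85 deg/s = 66.85 * 0.017453293 = 1.1667526 rad/s. 13.35 rad/s is already in rad/s. Sum: 1.1667526 + 13.35 = 14.516753 rad/s. 1 rpm = 0.10471976 rad/s, so 14.516753 rad/s = 14.516753 / 0.10471976 = 138.62478 rpm ≈ 138.6 rpm (4 s.f.). Final answer: 138.6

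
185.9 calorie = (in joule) 777.8. Check: 1 calorie = 4.184 J, so 185.9 calorie = 185.9 * 4.184 = 777.8056 J. 777.8056 J = 777.8056 joule ≈ 777.8 joule (4 s.f.).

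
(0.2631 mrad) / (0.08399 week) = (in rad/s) 5.179e-09. Check: 1 mrad = 0.001 rad, so 0.2631 mrad = 0.2631 * 0.001 = 0.0002631 rad. 1 week = 604800 s, so 0.08399 week = 0.08399 * 604800 = 50797.152 s. Combine: 0.0002631 rad / 50797.152 s = 5.1794242e-09 rad/s. Result: 5.1794242e-09 rad/s ≈ 5.179e-09 rad/s (4 s.f.).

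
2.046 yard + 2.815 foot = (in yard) 1 yard = 0.9144 m, so 2.046 yard = 2.046 * 0.9144 = 1.8708624 m. 1 foot = 0.3048 m, so 2.815 foot = 2.815 * 0.3048 = 0.858012 m. Sum: 1.8708624 + 0.858012 = 2.7288744 m. 1 yard = 0.9144 m, so 2.7288744 m = 2.7288744 / 0.9144 = 2.9843333 yard ≈ 2.984 yard (4 s.f.). Final answer: 2.984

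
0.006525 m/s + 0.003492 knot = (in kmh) 0.006525 m/s is already in m/s. 1 knot = 0.51444444 m/s, so 0.003492 knot = 0.003492 * 0.51444444 = 0.00179644 m/s. Sum: 0.006525 + 0.00179644 = 0.00832144 m/s. 1 kmh = 0.27777778 m/s, so 0.00832144 m/s = 0.00832144 / 0.27777778 = 0.029957184 kmh ≈ 0.02996 kmh (4 s.f.). Final answer: 0.02996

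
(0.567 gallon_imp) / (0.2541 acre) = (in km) 2.507e-09. Check: 1 gallon_imp = 0.00454609 m^3, so 0.567 gallon_imp = 0.567 * 0.00454609 = 0.002577633 m^3. 1 acre = 4046.8564 m^2, so 0.2541 acre = 0.2541 * 4046.8564 = 1028.3062 m^2. Combine: 0.002577633 m^3 / 1028.3062 m^2 = 2.5066784e-06 m. 1 km = 1000 m, so 2.5066784e-06 m = 2.5066784e-06 / 1000 = 2.5066784e-09 km ≈ 2.507e-09 km (4 s.f.).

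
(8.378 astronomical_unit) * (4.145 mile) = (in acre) 1 astronomical_unit = 1.4959787e+11 m, so 8.378 astronomical_unit = 8.378 * 1.4959787e+11 = 1.253331e+12 m. 1 mile = 1609.344 m, so 4.145 mile = 4.145 * 1609.344 = 6670.7309 m. Combine: 1.253331e+12 m * 6670.7309 m = 8.3606335e+15 m^2. 1 acre = 4046.8564 m^2, so 8.3606335e+15 m^2 = 8.3606335e+15 / 4046.8564 = 2.0659575e+12 acre ≈ 2.066e+12 acre (4 s.f.). Final answer: 2.066e+12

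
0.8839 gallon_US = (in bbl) 0.02105. Check: 1 gallon_US = 0.0037854118 m^3, so 0.8839 gallon_US = 0.8839 * 0.0037854118 = 0.0033459255 m^3. 1 bbl = 0.15898729 m^3, so 0.0033459255 m^3 = 0.0033459255 / 0.15898729 = 0.021045238 bbl ≈ 0.02105 bbl (4 s.f.).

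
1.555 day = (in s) 1 day = 86400 s, so 1.555 day = 1.555 * 86400 = 134352 s. Result: 134352 s ≈ 1.344e+05 s (4 s.f.). Final answer: 1.344e+05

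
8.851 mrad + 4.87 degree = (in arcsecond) 1.936e+04. Check: 1 mrad = 0.001 rad, so 8.851 mrad = 8.851 * 0.001 = 0.008851 rad. 1 degree = 0.017453293 rad, so 4.87 degree = 4.87 * 0.017453293 = 0.084997535 rad. Sum: 0.008851 + 0.084997535 = 0.093848535 rad. 1 arcsecond = 4.8481368e-06 rad, so 0.093848535 rad = 0.093848535 / 4.8481368e-06 = 19357.65 arcsecond ≈ 1.936e+04 arcsecond (4 s.f.).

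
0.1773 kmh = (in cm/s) 1 kmh = 0.27777778 m/s, so 0.1773 kmh = 0.1773 * 0.27777778 = 0.04925 m/s. 1 cm/s = 0.01 m/s, so 0.04925 m/s = 0.04925 / 0.01 = 4.925 cm/s. Final answer: 4.925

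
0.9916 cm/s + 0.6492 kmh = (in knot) 0.3698. Check: 1 cm/s = 0.01 m/s, so 0.9916 cm/s = 0.9916 * 0.01 = 0.009916 m/s. 1 kmh = 0.27777778 m/s, so 0.6492 kmh = 0.6492 * 0.27777778 = 0.18033333 m/s. Sum: 0.009916 + 0.18033333 = 0.19024933 m/s. 1 knot = 0.51444444 m/s, so 0.19024933 m/s = 0.19024933 / 0.51444444 = 0.36981512 knot ≈ 0.3698 knot (4 s.f.).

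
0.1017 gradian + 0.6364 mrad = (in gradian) 0.1422. Check: 1 gradian = 0.015707963 rad, so 0.1017 gradian = 0.1017 * 0.015707963 = 0.0015974999 rad. 1 mrad = 0.001 rad, so 0.6364 mrad = 0.6364 * 0.001 = 0.0006364 rad. Sum: 0.0015974999 + 0.0006364 = 0.0022338999 rad. 1 gradian = 0.015707963 rad, so 0.0022338999 rad = 0.0022338999 / 0.015707963 = 0.14221448 gradian ≈ 0.1422 gradian (4 s.f.).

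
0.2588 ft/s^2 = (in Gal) 1 ft/s^2 = 0.3048 m/s^2, so 0.2588 ft/s^2 = 0.2588 * 0.3048 = 0.07888224 m/s^2. 1 Gal = 0.01 m/s^2, so 0.07888224 m/s^2 = 0.07888224 / 0.01 = 7.888224 Gal ≈ 7.888 Gal (4 s.f.). Final answer: 7.888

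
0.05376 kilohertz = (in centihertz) 1 kilohertz = 1000 Hz, so 0.05376 kilohertz = 0.05376 * 1000 = 53.76 Hz. 1 centihertz = 0.01 Hz, so 53.76 Hz = 53.76 / 0.01 = 5376 centihertz. Final answer: 5376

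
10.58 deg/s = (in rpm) 1.763. Check: 1 deg/s = 0.017453293 rad/s, so 10.58 deg/s = 10.58 * 0.017453293 = 0.18465583 rad/s. 1 rpm = 0.10471976 rad/s, so 0.18465583 rad/s = 0.18465583 / 0.10471976 = 1.7633333 rpm ≈ 1.763 rpm (4 s.f.).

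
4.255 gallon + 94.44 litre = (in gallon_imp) 1 gallon = 0.0037854118 m^3, so 4.255 gallon = 4.255 * 0.0037854118 = 0.016106927 m^3. 1 litre = 0.001 m^3, so 94.44 litre = 94.44 * 0.001 = 0.09444 m^3. Sum: 0.016106927 + 0.09444 = 0.11054693 m^3. 1 gallon_imp = 0.00454609 m^3, so 0.11054693 m^3 = 0.11054693 / 0.00454609 = 24.316924 gallon_imp ≈ 24.32 gallon_imp (4 s.f.). Final answer: 24.32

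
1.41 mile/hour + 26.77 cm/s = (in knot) 1.746. Check: 1 mile/hour = 0.44704 m/s, so 1.41 mile/hour = 1.41 * 0.44704 = 0.6303264 m/s. 1 cm/s = 0.01 m/s, so 26.77 cm/s = 26.77 * 0.01 = 0.2677 m/s. Sum: 0.6303264 + 0.2677 = 0.8980264 m/s. 1 knot = 0.51444444 m/s, so 0.8980264 m/s = 0.8980264 / 0.51444444 = 1.7456237 knot ≈ 1.746 knot (4 s.f.).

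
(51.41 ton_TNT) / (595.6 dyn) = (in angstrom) 1 ton_TNT = 4.184e+09 J, so 51.41 ton_TNT = 51.41 * 4.184e+09 = 2.1509944e+11 J. 1 dyn = 1e-05 N, so 595.6 dyn = 595.6 * 1e-05 = 0.005956 N. Combine: 2.1509944e+11 J / 0.005956 N = 3.6114748e+13 m. 1 angstrom = 1e-10 m, so 3.6114748e+13 m = 3.6114748e+13 / 1e-10 = 3.6114748e+23 angstrom ≈ 3.611e+23 angstrom (4 s.f.). Final answer: 3.611e+23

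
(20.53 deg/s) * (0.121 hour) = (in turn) 1 deg/s = 0.017453293 rad/s, so 20.53 deg/s = 20.53 * 0.017453293 = 0.3583161 rad/s. 1 hour = 3600 s, so 0.121 hour = 0.121 * 3600 = 435.6 s. Combine: 0.3583161 rad/s * 435.6 s = 156.08249 rad. 1 turn = 6.2831853 rad, so 156.08249 rad = 156.08249 / 6.2831853 = 24.8413 turn ≈ 24.84 turn (4 s.f.). Final answer: 24.84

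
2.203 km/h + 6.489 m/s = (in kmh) 1 km/h = 0.27777778 m/s, so 2.203 km/h = 2.203 * 0.27777778 = 0.61194444 m/s. 6.489 m/s is already in m/s. Sum: 0.61194444 + 6.489 = 7.1009444 m/s. 1 kmh = 0.27777778 m/s, so 7.1009444 m/s = 7.1009444 / 0.27777778 = 25.5634 kmh ≈ 25.56 kmh (4 s.f.). Final answer: 25.56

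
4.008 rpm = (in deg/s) 1 rpm = 0.10471976 rad/s, so 4.008 rpm = 4.008 * 0.10471976 = 0.41971678 rad/s. 1 deg/s = 0.017453293 rad/s, so 0.41971678 rad/s = 0.41971678 / 0.017453293 = 24.048 deg/s ≈ 24.05 deg/s (4 s.f.). Final answer: 24.05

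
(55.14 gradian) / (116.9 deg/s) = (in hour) 1 gradian = 0.015707963 rad, so 55.14 gradian = 55.14 * 0.015707963 = 0.86613709 rad. 1 deg/s = 0.017453293 rad/s, so 116.9 deg/s = 116.9 * 0.017453293 = 2.0402899 rad/s. Combine: 0.86613709 rad / 2.0402899 rad/s = 0.42451668 s. 1 hour = 3600 s, so 0.42451668 s = 0.42451668 / 3600 = 0.0001179213 hour ≈ 0.0001179 hour (4 s.f.). Final answer: 0.0001179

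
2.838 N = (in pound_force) 0.638. Check: 1 pound_force = 4.4482216 N, so 2.838 N = 2.838 / 4.4482216 = 0.63800778 pound_force ≈ 0.638 pound_force (4 s.f.).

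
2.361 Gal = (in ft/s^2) 1 Gal = 0.01 m/s^2, so 2.361 Gal = 2.361 * 0.01 = 0.02361 m/s^2. 1 ft/s^2 = 0.3048 m/s^2, so 0.02361 m/s^2 = 0.02361 / 0.3048 = 0.07746063 ft/s^2 ≈ 0.07746 ft/s^2 (4 s.f.). Final answer: 0.07746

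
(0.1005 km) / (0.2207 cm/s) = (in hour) 12.65. Check: 1 km = 1000 m, so 0.1005 km = 0.1005 * 1000 = 100.5 m. 1 cm/s = 0.01 m/s, so 0.2207 cm/s = 0.2207 * 0.01 = 0.002207 m/s. Combine: 100.5 m / 0.002207 m/s = 45536.928 s. 1 hour = 3600 s, so 45536.928 s = 45536.928 / 3600 = 12.649147 hour ≈ 12.65 hour (4 s.f.).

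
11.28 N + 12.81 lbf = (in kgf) 11.28 N is already in N. 1 lbf = 4.4482216 N, so 12.81 lbf = 12.81 * 4.4482216 = 56.981719 N. Sum: 11.28 + 56.981719 = 68.261719 N. 1 kgf = 9.80665 N, so 68.261719 N = 68.261719 / 9.80665 = 6.9607581 kgf ≈ 6.961 kgf (4 s.f.). Final answer: 6.961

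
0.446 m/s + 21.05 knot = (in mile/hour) 0.446 m/s is already in m/s. 1 knot = 0.51444444 m/s, so 21.05 knot = 21.05 * 0.51444444 = 10.829056 m/s. Sum: 0.446 + 10.829056 = 11.275056 m/s. 1 mile/hour = 0.44704 m/s, so 11.275056 m/s = 11.275056 / 0.44704 = 25.221581 mile/hour ≈ 25.22 mile/hour (4 s.f.). Final answer: 25.22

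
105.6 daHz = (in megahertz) 1 daHz = 10 Hz, so 105.6 daHz = 105.6 * 10 = 1056 Hz. 1 megahertz = 1000000 Hz, so 1056 Hz = 1056 / 1000000 = 0.001056 megahertz. Final answer: 0.001056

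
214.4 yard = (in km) 1 yard = 0.9144 m, so 214.4 yard = 214.4 * 0.9144 = 196.04736 m. 1 km = 1000 m, so 196.04736 m = 196.04736 / 1000 = 0.19604736 km ≈ 0.196 km (4 s.f.). Final answer: 0.196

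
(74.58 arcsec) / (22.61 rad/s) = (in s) 1.599e-05. Check: 1 arcsec = 4.8481368e-06 rad, so 74.58 arcsec = 74.58 * 4.8481368e-06 = 0.00036157404 rad. 22.61 rad/s is already in rad/s. Combine: 0.00036157404 rad / 22.61 rad/s = 1.5991775e-05 s. Result: 1.5991775e-05 s ≈ 1.599e-05 s (4 s.f.).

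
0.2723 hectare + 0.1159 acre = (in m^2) 1 hectare = 10000 m^2, so 0.2723 hectare = 0.2723 * 10000 = 2723 m^2. 1 acre = 4046.8564 m^2, so 0.1159 acre = 0.1159 * 4046.8564 = 469.03066 m^2. Sum: 2723 + 469.03066 = 3192.0307 m^2. Result: 3192.0307 m^2 ≈ 3192 m^2 (4 s.f.). Final answer: 3192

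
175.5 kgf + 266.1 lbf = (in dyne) 1 kgf = 9.80665 N, so 175.5 kgf = 175.5 * 9.80665 = 1721.0671 N. 1 lbf = 4.4482216 N, so 266.1 lbf = 266.1 * 4.4482216 = 1183.6718 N. Sum: 1721.0671 + 1183.6718 = 2904.7388 N. 1 dyne = 1e-05 N, so 2904.7388 N = 2904.7388 / 1e-05 = 2.9047388e+08 dyne ≈ 2.905e+08 dyne (4 s.f.). Final answer: 2.905e+08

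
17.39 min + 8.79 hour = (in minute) 1 min = 60 s, so 17.39 min = 17.39 * 60 = 1043.4 s. 1 hour = 3600 s, so 8.79 hour = 8.79 * 3600 = 31644 s. Sum: 1043.4 + 31644 = 32687.4 s. 1 minute = 60 s, so 32687.4 s = 32687.4 / 60 = 544.79 minute ≈ 544.8 minute (4 s.f.). Final answer: 544.8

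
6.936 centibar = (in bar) 0.06936. Check: 1 centibar = 1000 Pa, so 6.936 centibar = 6.936 * 1000 = 6936 Pa. 1 bar = 100000 Pa, so 6936 Pa = 6936 / 100000 = 0.06936 bar.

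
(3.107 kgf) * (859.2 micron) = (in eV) 1 kgf = 9.80665 N, so 3.107 kgf = 3.107 * 9.80665 = 30.469262 N. 1 micron = 1e-06 m, so 859.2 micron = 859.2 * 1e-06 = 0.0008592 m. Combine: 30.469262 N * 0.0008592 m = 0.02617919 J. 1 eV = 1.6021766e-19 J, so 0.02617919 J = 0.02617919 / 1.6021766e-19 = 1.6339765e+17 eV ≈ 1.634e+17 eV (4 s.f.). Final answer: 1.634e+17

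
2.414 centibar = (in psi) 1 centibar = 1000 Pa, so 2.414 centibar = 2.414 * 1000 = 2414 Pa. 1 psi = 6894.7573 Pa, so 2414 Pa = 2414 / 6894.7573 = 0.3501211 psi ≈ 0.3501 psi (4 s.f.). Final answer: 0.3501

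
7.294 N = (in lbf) 1.64. Check: 1 lbf = 4.4482216 N, so 7.294 N = 7.294 / 4.4482216 = 1.6397564 lbf ≈ 1.64 lbf (4 s.f.).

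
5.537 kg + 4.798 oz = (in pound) 12.51. Check: 5.537 kg is already in kg. 1 oz = 0.028349523 kg, so 4.798 oz = 4.798 * 0.028349523 = 0.13602101 kg. Sum: 5.537 + 0.13602101 = 5.673021 kg. 1 pound = 0.45359237 kg, so 5.673021 kg = 5.673021 / 0.45359237 = 12.50687 pound ≈ 12.51 pound (4 s.f.).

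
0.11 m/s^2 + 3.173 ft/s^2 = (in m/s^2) 0.11 m/s^2 is already in m/s^2. 1 ft/s^2 = 0.3048 m/s^2, so 3.173 ft/s^2 = 3.173 * 0.3048 = 0.9671304 m/s^2. Sum: 0.11 + 0.9671304 = 1.0771304 m/s^2. Result: 1.0771304 m/s^2 ≈ 1.077 m/s^2 (4 s.f.). Final answer: 1.077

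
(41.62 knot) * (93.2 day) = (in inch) 1 knot = 0.51444444 m/s, so 41.62 knot = 41.62 * 0.51444444 = 21.411178 m/s. 1 day = 86400 s, so 93.2 day = 93.2 * 86400 = 8052480 s. Combine: 21.411178 m/s * 8052480 s = 1.7241308e+08 m. 1 inch = 0.0254 m, so 1.7241308e+08 m = 1.7241308e+08 / 0.0254 = 6.7879166e+09 inch ≈ 6.788e+09 inch (4 s.f.). Final answer: 6.788e+09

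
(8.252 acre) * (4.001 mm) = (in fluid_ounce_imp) 4.702e+06. Check: 1 acre = 4046.8564 m^2, so 8.252 acre = 8.252 * 4046.8564 = 33394.659 m^2. 1 mm = 0.001 m, so 4.001 mm = 4.001 * 0.001 = 0.004001 m. Combine: 33394.659 m^2 * 0.004001 m = 133.61203 m^3. 1 fluid_ounce_imp = 2.8413063e-05 m^3, so 133.61203 m^3 = 133.61203 / 2.8413063e-05 = 4702486.1 fluid_ounce_imp ≈ 4.702e+06 fluid_ounce_imp (4 s.f.).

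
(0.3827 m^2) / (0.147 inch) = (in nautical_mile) 0.3827 m^2 is already in m^2. 1 inch = 0.0254 m, so 0.147 inch = 0.147 * 0.0254 = 0.0037338 m. Combine: 0.3827 m^2 / 0.0037338 m = 102.49612 m. 1 nautical_mile = 1852 m, so 102.49612 m = 102.49612 / 1852 = 0.055343475 nautical_mile ≈ 0.05534 nautical_mile (4 s.f.). Final answer: 0.05534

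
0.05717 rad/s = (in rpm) 1 rpm = 0.10471976 rad/s, so 0.05717 rad/s = 0.05717 / 0.10471976 = 0.54593329 rpm ≈ 0.5459 rpm (4 s.f.). Final answer: 0.5459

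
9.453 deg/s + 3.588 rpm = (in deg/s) 30.98. Check: 1 deg/s = 0.017453293 rad/s, so 9.453 deg/s = 9.453 * 0.017453293 = 0.16498597 rad/s. 1 rpm = 0.10471976 rad/s, so 3.588 rpm = 3.588 * 0.10471976 = 0.37573448 rad/s. Sum: 0.16498597 + 0.37573448 = 0.54072046 rad/s. 1 deg/s = 0.017453293 rad/s, so 0.54072046 rad/s = 0.54072046 / 0.017453293 = 30.981 deg/s ≈ 30.98 deg/s (4 s.f.).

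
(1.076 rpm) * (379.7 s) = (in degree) 1 rpm = 0.10471976 rad/s, so 1.076 rpm = 1.076 * 0.10471976 = 0.11267846 rad/s. 379.7 s is already in s. Combine: 0.11267846 rad/s * 379.7 s = 42.78401 rad. 1 degree = 0.017453293 rad, so 42.78401 rad = 42.78401 / 0.017453293 = 2451.3432 degree ≈ 2451 degree (4 s.f.). Final answer: 2451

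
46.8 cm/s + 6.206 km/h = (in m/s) 2.192. Check: 1 cm/s = 0.01 m/s, so 46.8 cm/s = 46.8 * 0.01 = 0.468 m/s. 1 km/h = 0.27777778 m/s, so 6.206 km/h = 6.206 * 0.27777778 = 1.7238889 m/s. Sum: 0.468 + 1.7238889 = 2.1918889 m/s. Result: 2.1918889 m/s ≈ 2.192 m/s (4 s.f.).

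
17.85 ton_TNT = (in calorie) 1 ton_TNT = 4.184e+09 J, so 17.85 ton_TNT = 17.85 * 4.184e+09 = 7.46844e+10 J. 1 calorie = 4.184 J, so 7.46844e+10 J = 7.46844e+10 / 4.184 = 1.785e+10 calorie. Final answer: 1.785e+10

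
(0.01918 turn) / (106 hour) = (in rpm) 3.016e-06. Check: 1 turn = 6.2831853 rad, so 0.01918 turn = 0.01918 * 6.2831853 = 0.12051149 rad. 1 hour = 3600 s, so 106 hour = 106 * 3600 = 381600 s. Combine: 0.12051149 rad / 381600 s = 3.158058e-07 rad/s. 1 rpm = 0.10471976 rad/s, so 3.158058e-07 rad/s = 3.158058e-07 / 0.10471976 = 3.0157233e-06 rpm ≈ 3.016e-06 rpm (4 s.f.).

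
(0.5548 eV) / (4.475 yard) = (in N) 2.172e-20. Check: 1 eV = 1.6021766e-19 J, so 0.5548 eV = 0.5548 * 1.6021766e-19 = 8.888876e-20 J. 1 yard = 0.9144 m, so 4.475 yard = 4.475 * 0.9144 = 4.09194 m. Combine: 8.888876e-20 J / 4.09194 m = 2.1722889e-20 N. Result: 2.1722889e-20 N ≈ 2.172e-20 N (4 s.f.).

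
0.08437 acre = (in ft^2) 3675. Check: 1 acre = 4046.8564 m^2, so 0.08437 acre = 0.08437 * 4046.8564 = 341.43328 m^2. 1 ft^2 = 0.09290304 m^2, so 341.43328 m^2 = 341.43328 / 0.09290304 = 3675.1572 ft^2 ≈ 3675 ft^2 (4 s.f.).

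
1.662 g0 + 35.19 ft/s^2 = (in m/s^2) 1 g0 = 9.80665 m/s^2, so 1.662 g0 = 1.662 * 9.80665 = 16.298652 m/s^2. 1 ft/s^2 = 0.3048 m/s^2, so 35.19 ft/s^2 = 35.19 * 0.3048 = 10.725912 m/s^2. Sum: 16.298652 + 10.725912 = 27.024564 m/s^2. Result: 27.024564 m/s^2 ≈ 27.02 m/s^2 (4 s.f.). Final answer: 27.02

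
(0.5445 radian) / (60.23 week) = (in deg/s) 0.5445 radian = 0.5445 rad. 1 week = 604800 s, so 60.23 week = 60.23 * 604800 = 36427104 s. Combine: 0.5445 rad / 36427104 s = 1.4947661e-08 rad/s. 1 deg/s = 0.017453293 rad/s, so 1.4947661e-08 rad/s = 1.4947661e-08 / 0.017453293 = 8.5643789e-07 deg/s ≈ 8.564e-07 deg/s (4 s.f.). Final answer: 8.564e-07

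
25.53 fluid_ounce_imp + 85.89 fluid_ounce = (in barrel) 1 fluid_ounce_imp = 2.8413063e-05 m^3, so 25.53 fluid_ounce_imp = 25.53 * 2.8413063e-05 = 0.00072538549 m^3. 1 fluid_ounce = 2.957353e-05 m^3, so 85.89 fluid_ounce = 85.89 * 2.957353e-05 = 0.0025400705 m^3. Sum: 0.00072538549 + 0.0025400705 = 0.0032654559 m^3. 1 barrel = 0.15898729 m^3, so 0.0032654559 m^3 = 0.0032654559 / 0.15898729 = 0.0205391 barrel ≈ 0.02054 barrel (4 s.f.). Final answer: 0.02054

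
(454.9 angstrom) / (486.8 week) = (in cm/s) 1 angstrom = 1e-10 m, so 454.9 angstrom = 454.9 * 1e-10 = 4.549e-08 m. 1 week = 604800 s, so 486.8 week = 486.8 * 604800 = 2.9441664e+08 s. Combine: 4.549e-08 m / 2.9441664e+08 s = 1.5450893e-16 m/s. 1 cm/s = 0.01 m/s, so 1.5450893e-16 m/s = 1.5450893e-16 / 0.01 = 1.5450893e-14 cm/s ≈ 1.545e-14 cm/s (4 s.f.). Final answer: 1.545e-14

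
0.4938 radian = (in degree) 0.4938 radian = 0.4938 rad. 1 degree = 0.017453293 rad, so 0.4938 rad = 0.4938 / 0.017453293 = 28.292656 degree ≈ 28.29 degree (4 s.f.). Final answer: 28.29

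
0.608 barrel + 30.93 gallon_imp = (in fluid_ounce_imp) 8351. Check: 1 barrel = 0.15898729 m^3, so 0.608 barrel = 0.608 * 0.15898729 = 0.096664275 m^3. 1 gallon_imp = 0.00454609 m^3, so 30.93 gallon_imp = 30.93 * 0.00454609 = 0.14061056 m^3. Sum: 0.096664275 + 0.14061056 = 0.23727484 m^3. 1 fluid_ounce_imp = 2.8413063e-05 m^3, so 0.23727484 m^3 = 0.23727484 / 2.8413063e-05 = 8350.9069 fluid_ounce_imp ≈ 8351 fluid_ounce_imp (4 s.f.).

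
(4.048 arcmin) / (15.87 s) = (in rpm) 0.0007085. Check: 1 arcmin = 0.00029088821 rad, so 4.048 arcmin = 4.048 * 0.00029088821 = 0.0011775155 rad. 15.87 s is already in s. Combine: 0.0011775155 rad / 15.87 s = 7.4197572e-05 rad/s. 1 rpm = 0.10471976 rad/s, so 7.4197572e-05 rad/s = 7.4197572e-05 / 0.10471976 = 0.00070853462 rpm ≈ 0.0007085 rpm (4 s.f.).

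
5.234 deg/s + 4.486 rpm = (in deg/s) 1 deg/s = 0.017453293 rad/s, so 5.234 deg/s = 5.234 * 0.017453293 = 0.091350533 rad/s. 1 rpm = 0.10471976 rad/s, so 4.486 rpm = 4.486 * 0.10471976 = 0.46977282 rad/s. Sum: 0.091350533 + 0.46977282 = 0.56112335 rad/s. 1 deg/s = 0.017453293 rad/s, so 0.56112335 rad/s = 0.56112335 / 0.017453293 = 32.15 deg/s. Final answer: 32.15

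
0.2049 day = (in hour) 4.918. Check: 1 day = 86400 s, so 0.2049 day = 0.2049 * 86400 = 17703.36 s. 1 hour = 3600 s, so 17703.36 s = 17703.36 / 3600 = 4.9176 hour ≈ 4.918 hour (4 s.f.).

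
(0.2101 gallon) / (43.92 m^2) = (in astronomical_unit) 1 gallon = 0.0037854118 m^3, so 0.2101 gallon = 0.2101 * 0.0037854118 = 0.00079531502 m^3. 43.92 m^2 is already in m^2. Combine: 0.00079531502 m^3 / 43.92 m^2 = 1.8108265e-05 m. 1 astronomical_unit = 1.4959787e+11 m, so 1.8108265e-05 m = 1.8108265e-05 / 1.4959787e+11 = 1.2104628e-16 astronomical_unit ≈ 1.21e-16 astronomical_unit (4 s.f.). Final answer: 1.21e-16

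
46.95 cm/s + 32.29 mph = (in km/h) 53.66. Check: 1 cm/s = 0.01 m/s, so 46.95 cm/s = 46.95 * 0.01 = 0.4695 m/s. 1 mph = 0.44704 m/s, so 32.29 mph = 32.29 * 0.44704 = 14.434922 m/s. Sum: 0.4695 + 14.434922 = 14.904422 m/s. 1 km/h = 0.27777778 m/s, so 14.904422 m/s = 14.904422 / 0.27777778 = 53.655918 km/h ≈ 53.66 km/h (4 s.f.).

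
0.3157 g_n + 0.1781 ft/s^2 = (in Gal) 315. Check: 1 g_n = 9.80665 m/s^2, so 0.3157 g_n = 0.3157 * 9.80665 = 3.0959594 m/s^2. 1 ft/s^2 = 0.3048 m/s^2, so 0.1781 ft/s^2 = 0.1781 * 0.3048 = 0.05428488 m/s^2. Sum: 3.0959594 + 0.05428488 = 3.1502443 m/s^2. 1 Gal = 0.01 m/s^2, so 3.1502443 m/s^2 = 3.1502443 / 0.01 = 315.02443 Gal ≈ 315 Gal (4 s.f.).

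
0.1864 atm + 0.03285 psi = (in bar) 1 atm = 101325 Pa, so 0.1864 atm = 0.1864 * 101325 = 18886.98 Pa. 1 psi = 6894.7573 Pa, so 0.03285 psi = 0.03285 * 6894.7573 = 226.49278 Pa. Sum: 18886.98 + 226.49278 = 19113.473 Pa. 1 bar = 100000 Pa, so 19113.473 Pa = 19113.473 / 100000 = 0.19113473 bar ≈ 0.1911 bar (4 s.f.). Final answer: 0.1911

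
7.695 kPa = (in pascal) 7695. Check: 1 kPa = 1000 Pa, so 7.695 kPa = 7.695 * 1000 = 7695 Pa. 7695 Pa = 7695 pascal.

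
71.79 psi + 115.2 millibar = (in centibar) 1 psi = 6894.7573 Pa, so 71.79 psi = 71.79 * 6894.7573 = 494974.63 Pa. 1 millibar = 100 Pa, so 115.2 millibar = 115.2 * 100 = 11520 Pa. Sum: 494974.63 + 11520 = 506494.63 Pa. 1 centibar = 1000 Pa, so 506494.63 Pa = 506494.63 / 1000 = 506.49463 centibar ≈ 506.5 centibar (4 s.f.). Final answer: 506.5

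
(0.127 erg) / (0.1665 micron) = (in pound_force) 1 erg = 1e-07 J, so 0.127 erg = 0.127 * 1e-07 = 1.27e-08 J. 1 micron = 1e-06 m, so 0.1665 micron = 0.1665 * 1e-06 = 1.665e-07 m. Combine: 1.27e-08 J / 1.665e-07 m = 0.076276276 N. 1 pound_force = 4.4482216 N, so 0.076276276 N = 0.076276276 / 4.4482216 = 0.017147589 pound_force ≈ 0.01715 pound_force (4 s.f.). Final answer: 0.01715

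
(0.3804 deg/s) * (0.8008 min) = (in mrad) 1 deg/s = 0.017453293 rad/s, so 0.3804 deg/s = 0.3804 * 0.017453293 = 0.0066392325 rad/s. 1 min = 60 s, so 0.8008 min = 0.8008 * 60 = 48.048 s. Combine: 0.0066392325 rad/s * 48.048 s = 0.31900184 rad. 1 mrad = 0.001 rad, so 0.31900184 rad = 0.31900184 / 0.001 = 319.00184 mrad ≈ 319 mrad (4 s.f.). Final answer: 319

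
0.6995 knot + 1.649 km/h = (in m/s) 1 knot = 0.51444444 m/s, so 0.6995 knot = 0.6995 * 0.51444444 = 0.35985389 m/s. 1 km/h = 0.27777778 m/s, so 1.649 km/h = 1.649 * 0.27777778 = 0.45805556 m/s. Sum: 0.35985389 + 0.45805556 = 0.81790944 m/s. Result: 0.81790944 m/s ≈ 0.8179 m/s (4 s.f.). Final answer: 0.8179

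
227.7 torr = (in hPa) 1 torr = 133.32237 Pa, so 227.7 torr = 227.7 * 133.32237 = 30357.503 Pa. 1 hPa = 100 Pa, so 30357.503 Pa = 30357.503 / 100 = 303.57503 hPa ≈ 303.6 hPa (4 s.f.). Final answer: 303.6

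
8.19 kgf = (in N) 1 kgf = 9.80665 N, so 8.19 kgf = 8.19 * 9.80665 = 80.316463 N. Result: 80.316463 N ≈ 80.32 N (4 s.f.). Final answer: 80.32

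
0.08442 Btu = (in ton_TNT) 1 Btu = 1055.0559 J, so 0.08442 Btu = 0.08442 * 1055.0559 = 89.067815 J. 1 ton_TNT = 4.184e+09 J, so 89.067815 J = 89.067815 / 4.184e+09 = 2.1287719e-08 ton_TNT ≈ 2.129e-08 ton_TNT (4 s.f.). Final answer: 2.129e-08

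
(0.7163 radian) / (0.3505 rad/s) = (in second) 0.7163 radian = 0.7163 rad. 0.3505 rad/s is already in rad/s. Combine: 0.7163 rad / 0.3505 rad/s = 2.0436519 s. 2.0436519 s = 2.0436519 second ≈ 2.044 second (4 s.f.). Final answer: 2.044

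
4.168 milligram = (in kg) 4.168e-06. Check: 1 milligram = 1e-06 kg, so 4.168 milligram = 4.168 * 1e-06 = 4.168e-06 kg. Result: 4.168e-06 kg.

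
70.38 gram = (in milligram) 1 gram = 0.001 kg, so 70.38 gram = 70.38 * 0.001 = 0.07038 kg. 1 milligram = 1e-06 kg, so 0.07038 kg = 0.07038 / 1e-06 = 70380 milligram ≈ 7.038e+04 milligram (4 s.f.). Final answer: 7.038e+04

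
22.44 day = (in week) 3.206. Check: 1 day = 86400 s, so 22.44 day = 22.44 * 86400 = 1938816 s. 1 week = 604800 s, so 1938816 s = 1938816 / 604800 = 3.2057143 week ≈ 3.206 week (4 s.f.).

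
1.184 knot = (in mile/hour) 1 knot = 0.51444444 m/s, so 1.184 knot = 1.184 * 0.51444444 = 0.60910222 m/s. 1 mile/hour = 0.44704 m/s, so 0.60910222 m/s = 0.60910222 / 0.44704 = 1.3625229 mile/hour ≈ 1.363 mile/hour (4 s.f.). Final answer: 1.363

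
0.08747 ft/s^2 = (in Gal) 1 ft/s^2 = 0.3048 m/s^2, so 0.08747 ft/s^2 = 0.08747 * 0.3048 = 0.026660856 m/s^2. 1 Gal = 0.01 m/s^2, so 0.026660856 m/s^2 = 0.026660856 / 0.01 = 2.6660856 Gal ≈ 2.666 Gal (4 s.f.). Final answer: 2.666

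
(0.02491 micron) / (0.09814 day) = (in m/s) 2.938e-12. Check: 1 micron = 1e-06 m, so 0.02491 micron = 0.02491 * 1e-06 = 2.491e-08 m. 1 day = 86400 s, so 0.09814 day = 0.09814 * 86400 = 8479.296 s. Combine: 2.491e-08 m / 8479.296 s = 2.9377439e-12 m/s. Result: 2.9377439e-12 m/s ≈ 2.938e-12 m/s (4 s.f.).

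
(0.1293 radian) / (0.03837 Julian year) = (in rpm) 1.02e-06. Check: 0.1293 radian = 0.1293 rad. 1 Julian year = 31557600 s, so 0.03837 Julian year = 0.03837 * 31557600 = 1210865.1 s. Combine: 0.1293 rad / 1210865.1 s = 1.0678316e-07 rad/s. 1 rpm = 0.10471976 rad/s, so 1.0678316e-07 rad/s = 1.0678316e-07 / 0.10471976 = 1.019704e-06 rpm ≈ 1.02e-06 rpm (4 s.f.).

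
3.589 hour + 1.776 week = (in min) 1.812e+04. Check: 1 hour = 3600 s, so 3.589 hour = 3.589 * 3600 = 12920.4 s. 1 week = 604800 s, so 1.776 week = 1.776 * 604800 = 1074124.8 s. Sum: 12920.4 + 1074124.8 = 1087045.2 s. 1 min = 60 s, so 1087045.2 s = 1087045.2 / 60 = 18117.42 min ≈ 1.812e+04 min (4 s.f.).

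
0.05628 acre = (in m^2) 227.8. Check: 1 acre = 4046.8564 m^2, so 0.05628 acre = 0.05628 * 4046.8564 = 227.75708 m^2. Result: 227.75708 m^2 ≈ 227.8 m^2 (4 s.f.).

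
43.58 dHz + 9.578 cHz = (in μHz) 1 dHz = 0.1 Hz, so 43.58 dHz = 43.58 * 0.1 = 4.358 Hz. 1 cHz = 0.01 Hz, so 9.578 cHz = 9.578 * 0.01 = 0.09578 Hz. Sum: 4.358 + 0.09578 = 4.45378 Hz. 1 μHz = 1e-06 Hz, so 4.45378 Hz = 4.45378 / 1e-06 = 4453780 μHz ≈ 4.454e+06 μHz (4 s.f.). Final answer: 4.454e+06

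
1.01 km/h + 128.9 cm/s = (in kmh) 5.65. Check: 1 km/h = 0.27777778 m/s, so 1.01 km/h = 1.01 * 0.27777778 = 0.28055556 m/s. 1 cm/s = 0.01 m/s, so 128.9 cm/s = 128.9 * 0.01 = 1.289 m/s. Sum: 0.28055556 + 1.289 = 1.5695556 m/s. 1 kmh = 0.27777778 m/s, so 1.5695556 m/s = 1.5695556 / 0.27777778 = 5.6504 kmh ≈ 5.65 kmh (4 s.f.).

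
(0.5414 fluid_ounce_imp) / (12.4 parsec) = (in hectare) 1 fluid_ounce_imp = 2.8413063e-05 m^3, so 0.5414 fluid_ounce_imp = 0.5414 * 2.8413063e-05 = 1.5382832e-05 m^3. 1 parsec = 3.0856776e+16 m, so 12.4 parsec = 12.4 * 3.0856776e+16 = 3.8262402e+17 m. Combine: 1.5382832e-05 m^3 / 3.8262402e+17 m = 4.0203519e-23 m^2. 1 hectare = 10000 m^2, so 4.0203519e-23 m^2 = 4.0203519e-23 / 10000 = 4.0203519e-27 hectare ≈ 4.02e-27 hectare (4 s.f.). Final answer: 4.02e-27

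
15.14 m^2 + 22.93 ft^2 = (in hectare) 15.14 m^2 is already in m^2. 1 ft^2 = 0.09290304 m^2, so 22.93 ft^2 = 22.93 * 0.09290304 = 2.1302667 m^2. Sum: 15.14 + 2.1302667 = 17.270267 m^2. 1 hectare = 10000 m^2, so 17.270267 m^2 = 17.270267 / 10000 = 0.0017270267 hectare ≈ 0.001727 hectare (4 s.f.). Final answer: 0.001727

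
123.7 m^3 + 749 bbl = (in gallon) 123.7 m^3 is already in m^3. 1 bbl = 0.15898729 m^3, so 749 bbl = 749 * 0.15898729 = 119.08148 m^3. Sum: 123.7 + 119.08148 = 242.78148 m^3. 1 gallon = 0.0037854118 m^3, so 242.78148 m^3 = 242.78148 / 0.0037854118 = 64136.083 gallon ≈ 6.414e+04 gallon (4 s.f.). Final answer: 6.414e+04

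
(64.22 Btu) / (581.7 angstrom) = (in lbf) 2.619e+11. Check: 1 Btu = 1055.0559 J, so 64.22 Btu = 64.22 * 1055.0559 = 67755.687 J. 1 angstrom = 1e-10 m, so 581.7 angstrom = 581.7 * 1e-10 = 5.817e-08 m. Combine: 67755.687 J / 5.817e-08 m = 1.1647875e+12 N. 1 lbf = 4.4482216 N, so 1.1647875e+12 N = 1.1647875e+12 / 4.4482216 = 2.6185464e+11 lbf ≈ 2.619e+11 lbf (4 s.f.).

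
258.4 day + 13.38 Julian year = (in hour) 1.235e+05. Check: 1 day = 86400 s, so 258.4 day = 258.4 * 86400 = 22325760 s. 1 Julian year = 31557600 s, so 13.38 Julian year = 13.38 * 31557600 = 4.2224069e+08 s. Sum: 22325760 + 4.2224069e+08 = 4.4456645e+08 s. 1 hour = 3600 s, so 4.4456645e+08 s = 4.4456645e+08 / 3600 = 123490.68 hour ≈ 1.235e+05 hour (4 s.f.).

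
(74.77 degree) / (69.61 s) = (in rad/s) 0.01875. Check: 1 degree = 0.017453293 rad, so 74.77 degree = 74.77 * 0.017453293 = 1.3049827 rad. 69.61 s is already in s. Combine: 1.3049827 rad / 69.61 s = 0.018747058 rad/s. Result: 0.018747058 rad/s ≈ 0.01875 rad/s (4 s.f.).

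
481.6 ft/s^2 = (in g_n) 1 ft/s^2 = 0.3048 m/s^2, so 481.6 ft/s^2 = 481.6 * 0.3048 = 146.79168 m/s^2. 1 g_n = 9.80665 m/s^2, so 146.79168 m/s^2 = 146.79168 / 9.80665 = 14.968586 g_n ≈ 14.97 g_n (4 s.f.). Final answer: 14.97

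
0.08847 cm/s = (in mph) 0.001979. Check: 1 cm/s = 0.01 m/s, so 0.08847 cm/s = 0.08847 * 0.01 = 0.0008847 m/s. 1 mph = 0.44704 m/s, so 0.0008847 m/s = 0.0008847 / 0.44704 = 0.0019790175 mph ≈ 0.001979 mph (4 s.f.).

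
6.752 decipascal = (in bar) 6.752e-06. Check: 1 decipascal = 0.1 Pa, so 6.752 decipascal = 6.752 * 0.1 = 0.6752 Pa. 1 bar = 100000 Pa, so 0.6752 Pa = 0.6752 / 100000 = 6.752e-06 bar.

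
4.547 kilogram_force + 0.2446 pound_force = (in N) 1 kilogram_force = 9.80665 N, so 4.547 kilogram_force = 4.547 * 9.80665 = 44.590838 N. 1 pound_force = 4.4482216 N, so 0.2446 pound_force = 0.2446 * 4.4482216 = 1.088035 N. Sum: 44.590838 + 1.088035 = 45.678873 N. Result: 45.678873 N ≈ 45.68 N (4 s.f.). Final answer: 45.68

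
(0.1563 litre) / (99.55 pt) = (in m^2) 0.004451. Check: 1 litre = 0.001 m^3, so 0.1563 litre = 0.1563 * 0.001 = 0.0001563 m^3. 1 pt = 0.00035277778 m, so 99.55 pt = 99.55 * 0.00035277778 = 0.035119028 m. Combine: 0.0001563 m^3 / 0.035119028 m = 0.0044505788 m^2. Result: 0.0044505788 m^2 ≈ 0.004451 m^2 (4 s.f.).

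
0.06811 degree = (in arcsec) 1 degree = 0.017453293 rad, so 0.06811 degree = 0.06811 * 0.017453293 = 0.0011887438 rad. 1 arcsec = 4.8481368e-06 rad, so 0.0011887438 rad = 0.0011887438 / 4.8481368e-06 = 245.196 arcsec ≈ 245.2 arcsec (4 s.f.). Final answer: 245.2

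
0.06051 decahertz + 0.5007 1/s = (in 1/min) 1 decahertz = 10 Hz, so 0.06051 decahertz = 0.06051 * 10 = 0.6051 Hz. 0.5007 1/s = 0.5007 Hz. Sum: 0.6051 + 0.5007 = 1.1058 Hz. 1 1/min = 0.016666667 Hz, so 1.1058 Hz = 1.1058 / 0.016666667 = 66.348 1/min ≈ 66.35 1/min (4 s.f.). Final answer: 66.35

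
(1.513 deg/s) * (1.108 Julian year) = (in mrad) 9.233e+08. Check: 1 deg/s = 0.017453293 rad/s, so 1.513 deg/s = 1.513 * 0.017453293 = 0.026406832 rad/s. 1 Julian year = 31557600 s, so 1.108 Julian year = 1.108 * 31557600 = 34965821 s. Combine: 0.026406832 rad/s * 34965821 s = 923336.54 rad. 1 mrad = 0.001 rad, so 923336.54 rad = 923336.54 / 0.001 = 9.2333654e+08 mrad ≈ 9.233e+08 mrad (4 s.f.).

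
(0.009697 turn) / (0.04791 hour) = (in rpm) 0.003373. Check: 1 turn = 6.2831853 rad, so 0.009697 turn = 0.009697 * 6.2831853 = 0.060928048 rad. 1 hour = 3600 s, so 0.04791 hour = 0.04791 * 3600 = 172.476 s. Combine: 0.060928048 rad / 172.476 s = 0.00035325522 rad/s. 1 rpm = 0.10471976 rad/s, so 0.00035325522 rad/s = 0.00035325522 / 0.10471976 = 0.0033733389 rpm ≈ 0.003373 rpm (4 s.f.).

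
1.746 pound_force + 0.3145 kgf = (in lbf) 1 pound_force = 4.4482216 N, so 1.746 pound_force = 1.746 * 4.4482216 = 7.7665949 N. 1 kgf = 9.80665 N, so 0.3145 kgf = 0.3145 * 9.80665 = 3.0841914 N. Sum: 7.7665949 + 3.0841914 = 10.850786 N. 1 lbf = 4.4482216 N, so 10.850786 N = 10.850786 / 4.4482216 = 2.4393538 lbf ≈ 2.439 lbf (4 s.f.). Final answer: 2.439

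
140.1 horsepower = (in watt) 1 horsepower = 745.69987 W, so 140.1 horsepower = 140.1 * 745.69987 = 104472.55 W. 104472.55 W = 104472.55 watt ≈ 1.045e+05 watt (4 s.f.). Final answer: 1.045e+05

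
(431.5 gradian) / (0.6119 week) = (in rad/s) 1 gradian = 0.015707963 rad, so 431.5 gradian = 431.5 * 0.015707963 = 6.7779862 rad. 1 week = 604800 s, so 0.6119 week = 0.6119 * 604800 = 370077.12 s. Combine: 6.7779862 rad / 370077.12 s = 1.8315064e-05 rad/s. Result: 1.8315064e-05 rad/s ≈ 1.832e-05 rad/s (4 s.f.). Final answer: 1.832e-05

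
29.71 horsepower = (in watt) 1 horsepower = 745.69987 W, so 29.71 horsepower = 29.71 * 745.69987 = 22154.743 W. 22154.743 W = 22154.743 watt ≈ 2.215e+04 watt (4 s.f.). Final answer: 2.215e+04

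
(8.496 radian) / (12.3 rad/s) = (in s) 0.6907. Check: 8.496 radian = 8.496 rad. 12.3 rad/s is already in rad/s. Combine: 8.496 rad / 12.3 rad/s = 0.69073171 s. Result: 0.69073171 s ≈ 0.6907 s (4 s.f.).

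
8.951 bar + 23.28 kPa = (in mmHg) 1 bar = 100000 Pa, so 8.951 bar = 8.951 * 100000 = 895100 Pa. 1 kPa = 1000 Pa, so 23.28 kPa = 23.28 * 1000 = 23280 Pa. Sum: 895100 + 23280 = 918380 Pa. 1 mmHg = 133.32237 Pa, so 918380 Pa = 918380 / 133.32237 = 6888.4165 mmHg ≈ 6888 mmHg (4 s.f.). Final answer: 6888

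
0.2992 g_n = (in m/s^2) 1 g_n = 9.80665 m/s^2, so 0.2992 g_n = 0.2992 * 9.80665 = 2.9341497 m/s^2. Result: 2.9341497 m/s^2 ≈ 2.934 m/s^2 (4 s.f.). Final answer: 2.934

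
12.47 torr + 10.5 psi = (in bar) 0.7406. Check: 1 torr = 133.32237 Pa, so 12.47 torr = 12.47 * 133.32237 = 1662.5299 Pa. 1 psi = 6894.7573 Pa, so 10.5 psi = 10.5 * 6894.7573 = 72394.952 Pa. Sum: 1662.5299 + 72394.952 = 74057.482 Pa. 1 bar = 100000 Pa, so 74057.482 Pa = 74057.482 / 100000 = 0.74057482 bar ≈ 0.7406 bar (4 s.f.).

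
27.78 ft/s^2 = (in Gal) 1 ft/s^2 = 0.3048 m/s^2, so 27.78 ft/s^2 = 27.78 * 0.3048 = 8.467344 m/s^2. 1 Gal = 0.01 m/s^2, so 8.467344 m/s^2 = 8.467344 / 0.01 = 846.7344 Gal ≈ 846.7 Gal (4 s.f.). Final answer: 846.7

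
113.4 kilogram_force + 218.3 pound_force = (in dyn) 1 kilogram_force = 9.80665 N, so 113.4 kilogram_force = 113.4 * 9.80665 = 1112.0741 N. 1 pound_force = 4.4482216 N, so 218.3 pound_force = 218.3 * 4.4482216 = 971.04678 N. Sum: 1112.0741 + 971.04678 = 2083.1209 N. 1 dyn = 1e-05 N, so 2083.1209 N = 2083.1209 / 1e-05 = 2.0831209e+08 dyn ≈ 2.083e+08 dyn (4 s.f.). Final answer: 2.083e+08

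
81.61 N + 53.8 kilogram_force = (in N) 609.2. Check: 81.61 N is already in N. 1 kilogram_force = 9.80665 N, so 53.8 kilogram_force = 53.8 * 9.80665 = 527.59777 N. Sum: 81.61 + 527.59777 = 609.20777 N. Result: 609.20777 N ≈ 609.2 N (4 s.f.).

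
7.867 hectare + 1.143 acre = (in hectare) 1 hectare = 10000 m^2, so 7.867 hectare = 7.867 * 10000 = 78670 m^2. 1 acre = 4046.8564 m^2, so 1.143 acre = 1.143 * 4046.8564 = 4625.5569 m^2. Sum: 78670 + 4625.5569 = 83295.557 m^2. 1 hectare = 10000 m^2, so 83295.557 m^2 = 83295.557 / 10000 = 8.3295557 hectare ≈ 8.33 hectare (4 s.f.). Final answer: 8.33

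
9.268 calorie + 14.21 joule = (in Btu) 0.05022. Check: 1 calorie = 4.184 J, so 9.268 calorie = 9.268 * 4.184 = 38.777312 J. 14.21 joule = 14.21 J. Sum: 38.777312 + 14.21 = 52.987312 J. 1 Btu = 1055.0559 J, so 52.987312 J = 52.987312 / 1055.0559 = 0.050222281 Btu ≈ 0.05022 Btu (4 s.f.).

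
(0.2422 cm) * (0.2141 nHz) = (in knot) 1.008e-12. Check: 1 cm = 0.01 m, so 0.2422 cm = 0.2422 * 0.01 = 0.002422 m. 1 nHz = 1e-09 Hz, so 0.2141 nHz = 0.2141 * 1e-09 = 2.141e-10 Hz. Combine: 0.002422 m * 2.141e-10 Hz = 5.185502e-13 m/s. 1 knot = 0.51444444 m/s, so 5.185502e-13 m/s = 5.185502e-13 / 0.51444444 = 1.007981e-12 knot ≈ 1.008e-12 knot (4 s.f.).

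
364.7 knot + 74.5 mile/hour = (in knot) 1 knot = 0.51444444 m/s, so 364.7 knot = 364.7 * 0.51444444 = 187.61789 m/s. 1 mile/hour = 0.44704 m/s, so 74.5 mile/hour = 74.5 * 0.44704 = 33.30448 m/s. Sum: 187.61789 + 33.30448 = 220.92237 m/s. 1 knot = 0.51444444 m/s, so 220.92237 m/s = 220.92237 / 0.51444444 = 429.43873 knot ≈ 429.4 knot (4 s.f.). Final answer: 429.4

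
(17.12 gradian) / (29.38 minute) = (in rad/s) 1 gradian = 0.015707963 rad, so 17.12 gradian = 17.12 * 0.015707963 = 0.26892033 rad. 1 minute = 60 s, so 29.38 minute = 29.38 * 60 = 1762.8 s. Combine: 0.26892033 rad / 1762.8 s = 0.00015255294 rad/s. Result: 0.00015255294 rad/s ≈ 0.0001526 rad/s (4 s.f.). Final answer: 0.0001526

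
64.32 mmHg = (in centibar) 8.575. Check: 1 mmHg = 133.32237 Pa, so 64.32 mmHg = 64.32 * 133.32237 = 8575.2947 Pa. 1 centibar = 1000 Pa, so 8575.2947 Pa = 8575.2947 / 1000 = 8.5752947 centibar ≈ 8.575 centibar (4 s.f.).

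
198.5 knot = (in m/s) 1 knot = 0.51444444 m/s, so 198.5 knot = 198.5 * 0.51444444 = 102.11722 m/s. Result: 102.11722 m/s ≈ 102.1 m/s (4 s.f.). Final answer: 102.1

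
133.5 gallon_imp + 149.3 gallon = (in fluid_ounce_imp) 4.125e+04. Check: 1 gallon_imp = 0.00454609 m^3, so 133.5 gallon_imp = 133.5 * 0.00454609 = 0.60690301 m^3. 1 gallon = 0.0037854118 m^3, so 149.3 gallon = 149.3 * 0.0037854118 = 0.56516198 m^3. Sum: 0.60690301 + 0.56516198 = 1.172065 m^3. 1 fluid_ounce_imp = 2.8413063e-05 m^3, so 1.172065 m^3 = 1.172065 / 2.8413063e-05 = 41250.921 fluid_ounce_imp ≈ 4.125e+04 fluid_ounce_imp (4 s.f.).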